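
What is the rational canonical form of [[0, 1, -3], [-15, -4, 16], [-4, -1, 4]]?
R = [[0, 0, -1], [1, 0, -3], [0, 1, 0]]

The invariant factors of A (the non-unit diagonal entries of the Smith normal form of xI - A over ℚ[x]) are x^3 + 3x + 1, each dividing the next. The characteristic polynomial is their product, x^3 + 3x + 1.

The rational canonical form is the block-diagonal matrix of companion matrices C(f_i):
R = [[0, 0, -1], [1, 0, -3], [0, 1, 0]].

Note the characteristic polynomial does not split into linear factors over ℚ, so A has no Jordan form over ℚ; the rational canonical form exists over any field.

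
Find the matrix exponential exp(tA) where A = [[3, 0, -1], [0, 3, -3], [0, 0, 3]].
e^{tA} = [[e^{3*t}, 0, -t*e^{3*t}], [0, e^{3*t}, -3*t*e^{3*t}], [0, 0, e^{3*t}]]

A has Jordan form J = [[3, 1, 0], [0, 3, 0], [0, 0, 3]] with A = PJP^{-1}, so e^{tA} = P e^{tJ} P^{-1}.

For a Jordan block J_k(λ), e^{tJ_k(λ)} = e^{λt} · (I + tN + t^2 N^2/2! + ... + t^{k-1} N^{k-1}/(k-1)!) where N is the nilpotent superdiagonal part.

Assembling the blocks and conjugating back gives the entries of e^{tA} as shown above.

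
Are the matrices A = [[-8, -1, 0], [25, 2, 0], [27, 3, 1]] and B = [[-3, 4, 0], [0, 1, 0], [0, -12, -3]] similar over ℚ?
Both have characteristic polynomial (x - 1)(x + 3)^2, but the minimal polynomial of A is (x - 1)(x + 3)^2 while the minimal polynomial of B is (x - 1)(x + 3). The minimal polynomial is a similarity invariant, so A and B are not similar.

No.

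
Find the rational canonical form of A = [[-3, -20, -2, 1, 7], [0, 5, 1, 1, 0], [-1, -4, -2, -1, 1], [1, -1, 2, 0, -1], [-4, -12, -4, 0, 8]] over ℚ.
R = [[4, 0, 0, 0, 0], [0, 0, 0, 0, 12], [0, 1, 0, 0, 1], [0, 0, 1, 0, -1], [0, 0, 0, 1, 4]]

The invariant factors of A (the non-unit diagonal entries of the Smith normal form of xI - A over ℚ[x]) are x - 4, (x - 4)(x^3 + x + 3), each dividing the next. The characteristic polynomial is their product, (x - 4)^2(x^3 + x + 3).

The rational canonical form is the block-diagonal matrix of companion matrices C(f_i):
R = [[4, 0, 0, 0, 0], [0, 0, 0, 0, 12], [0, 1, 0, 0, 1], [0, 0, 1, 0, -1], [0, 0, 0, 1, 4]].

Note the characteristic polynomial does not split into linear factors over ℚ, so A has no Jordan form over ℚ; the rational canonical form exists over any field.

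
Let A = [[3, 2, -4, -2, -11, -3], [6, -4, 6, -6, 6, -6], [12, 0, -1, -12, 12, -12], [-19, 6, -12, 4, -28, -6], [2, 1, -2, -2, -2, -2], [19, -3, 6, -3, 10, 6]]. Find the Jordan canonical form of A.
The characteristic polynomial is det(xI - A) = (x - 5)^3(x + 1)(x + 4)^2, so the eigenvalues are -4 (algebraic multiplicity 2), -1 (algebraic multiplicity 1), 5 (algebraic multiplicity 3).

For λ = -4: rank(A + 4I) = 5, rank((A + 4I)^2) = 4. The eigenspace has dimension 6 - 5 = 1, so there is 1 Jordan block; the rank sequence gives block sizes [2].

For λ = -1: algebraic multiplicity 1 gives one 1×1 block.

For λ = 5: rank(A - 5I) = 5, rank((A - 5I)^2) = 4, rank((A - 5I)^3) = 3. The eigenspace has dimension 6 - 5 = 1, so there is 1 Jordan block; the rank sequence gives block sizes [3].

Assembling the blocks gives the Jordan form J above.

J = [[-4, 1, 0, 0, 0, 0], [0, -4, 0, 0, 0, 0], [0, 0, -1, 0, 0, 0], [0, 0, 0, 5, 1, 0], [0, 0, 0, 0, 5, 1], [0, 0, 0, 0, 0, 5]]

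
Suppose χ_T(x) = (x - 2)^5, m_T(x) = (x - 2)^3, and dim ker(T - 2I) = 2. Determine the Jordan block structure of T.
λ = 2: algebraic multiplicity 5 (exponent in χ_T), largest block size 3 (exponent in m_T), 2 blocks (geometric multiplicity). These force block sizes [3, 2].

Jordan blocks: (2, 3), (2, 2)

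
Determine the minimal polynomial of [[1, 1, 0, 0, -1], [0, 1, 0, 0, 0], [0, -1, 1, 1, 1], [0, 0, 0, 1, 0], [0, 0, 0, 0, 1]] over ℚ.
m_A(x) = (x - 1)^2

The characteristic polynomial factors as (x - 1)^5. The minimal polynomial is ∏(x - λ)^{k_λ} where k_λ is the size of the largest Jordan block at λ.

For λ = 1: rank(A - I) = 2, and the largest Jordan block has size 2 (the smallest k with rank((A - I)^k) = rank((A - I)^(k+1))).

So m_A(x) = (x - 1)^2.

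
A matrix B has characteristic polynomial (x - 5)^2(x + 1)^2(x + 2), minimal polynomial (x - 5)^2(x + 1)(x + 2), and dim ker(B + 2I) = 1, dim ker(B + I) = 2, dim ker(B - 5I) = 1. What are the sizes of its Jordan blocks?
Jordan blocks: (-2, 1), (-1, 1), (-1, 1), (5, 2)

λ = -2: algebraic multiplicity 1 (exponent in χ_B), largest block size 1 (exponent in m_B), 1 block (geometric multiplicity). This forces block sizes [1].
λ = -1: algebraic multiplicity 2 (exponent in χ_B), largest block size 1 (exponent in m_B), 2 blocks (geometric multiplicity). These force block sizes [1, 1].
λ = 5: algebraic multiplicity 2 (exponent in χ_B), largest block size 2 (exponent in m_B), 1 block (geometric multiplicity). This forces block sizes [2].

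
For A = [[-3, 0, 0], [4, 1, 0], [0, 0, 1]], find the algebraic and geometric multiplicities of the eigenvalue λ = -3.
algebraic multiplicity 1, geometric multiplicity 1

The characteristic polynomial is (x - 1)^2(x + 3), so the factor x + 3 appears with exponent 1: the algebraic multiplicity is 1.

rank(A + 3I) = 2, so the eigenspace has dimension 3 - 2 = 1: the geometric multiplicity is 1.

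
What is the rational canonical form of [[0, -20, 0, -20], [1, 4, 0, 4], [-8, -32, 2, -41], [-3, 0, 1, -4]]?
The invariant factors of A (the non-unit diagonal entries of the Smith normal form of xI - A over ℚ[x]) are (x - 5)(x - 1)(x + 2)^2, each dividing the next. The characteristic polynomial is their product, (x - 5)(x - 1)(x + 2)^2.

The rational canonical form is the block-diagonal matrix of companion matrices C(f_i):
R = [[0, 0, 0, -20], [1, 0, 0, 4], [0, 1, 0, 15], [0, 0, 1, 2]].

R = [[0, 0, 0, -20], [1, 0, 0, 4], [0, 1, 0, 15], [0, 0, 1, 2]]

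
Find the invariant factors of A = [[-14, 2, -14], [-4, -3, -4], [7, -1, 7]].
x(x + 5)^2

The Jordan structure of A has elementary divisors (x + 5)^2, x. Arranging the block sizes at each eigenvalue in decreasing order and taking row products gives the invariant factors.

Invariant factors (smallest first, each dividing the next): x(x + 5)^2.

Check: the last factor x(x + 5)^2 is the minimal polynomial, and the product x(x + 5)^2 is the characteristic polynomial.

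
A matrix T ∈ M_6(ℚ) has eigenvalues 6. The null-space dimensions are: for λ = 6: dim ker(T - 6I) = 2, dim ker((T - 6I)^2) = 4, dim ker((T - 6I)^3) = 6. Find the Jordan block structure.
Jordan blocks: (6, 3), (6, 3)

λ = 6: successive nullity increments [2, 2, 2] count blocks of size ≥ k; block sizes are [3, 3].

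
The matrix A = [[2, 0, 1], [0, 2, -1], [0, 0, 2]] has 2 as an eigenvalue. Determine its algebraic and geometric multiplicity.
The characteristic polynomial is (x - 2)^3, so the factor x - 2 appears with exponent 3: the algebraic multiplicity is 3.

rank(A - 2I) = 1, so the eigenspace has dimension 3 - 1 = 2: the geometric multiplicity is 2.

Since 2 < 3, A is not diagonalizable.

algebraic multiplicity 3, geometric multiplicity 2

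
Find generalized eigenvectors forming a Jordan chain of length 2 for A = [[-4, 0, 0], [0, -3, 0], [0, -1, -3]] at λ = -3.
We seek v_1 ∈ ker((A + 3I)^2) \ ker(A + 3I), then set v_{i+1} = (A + 3I) v_i.

One such chain is v_1 = [[0, -1, 3]]^T, v_2 = [[0, 0, 1]]^T. Check: (A + 3I) v_2 = [[0, 0, 0]]^T = 0.

v_1 = [[0, -1, 3]]^T, v_2 = [[0, 0, 1]]^T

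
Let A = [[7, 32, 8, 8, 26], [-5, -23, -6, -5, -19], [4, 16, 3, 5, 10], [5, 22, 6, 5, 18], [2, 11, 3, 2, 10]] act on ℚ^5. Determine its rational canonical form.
The invariant factors of A (the non-unit diagonal entries of the Smith normal form of xI - A over ℚ[x]) are (x - 1)^2(x^3 - 3), each dividing the next. The characteristic polynomial is their product, (x - 1)^2(x^3 - 3).

The rational canonical form is the block-diagonal matrix of companion matrices C(f_i):
R = [[0, 0, 0, 0, 3], [1, 0, 0, 0, -6], [0, 1, 0, 0, 3], [0, 0, 1, 0, -1], [0, 0, 0, 1, 2]].

Note the characteristic polynomial does not split into linear factors over ℚ, so A has no Jordan form over ℚ; the rational canonical form exists over any field.

R = [[0, 0, 0, 0, 3], [1, 0, 0, 0, -6], [0, 1, 0, 0, 3], [0, 0, 1, 0, -1], [0, 0, 0, 1, 2]]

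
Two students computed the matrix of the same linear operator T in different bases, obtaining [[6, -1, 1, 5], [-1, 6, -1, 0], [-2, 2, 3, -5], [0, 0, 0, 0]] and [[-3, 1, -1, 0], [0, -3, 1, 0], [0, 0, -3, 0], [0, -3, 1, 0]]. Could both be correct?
trace(A) = 15 but trace(B) = -9. The trace is a similarity invariant, so A and B are not similar.

No.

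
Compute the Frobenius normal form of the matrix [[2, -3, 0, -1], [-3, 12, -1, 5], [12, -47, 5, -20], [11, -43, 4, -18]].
R = [[0, 0, 0, -1], [1, 0, 0, 3], [0, 1, 0, -2], [0, 0, 1, 1]]

The invariant factors of A (the non-unit diagonal entries of the Smith normal form of xI - A over ℚ[x]) are (x - 1)(x^3 + 2x - 1), each dividing the next. The characteristic polynomial is their product, (x - 1)(x^3 + 2x - 1).

The rational canonical form is the block-diagonal matrix of companion matrices C(f_i):
R = [[0, 0, 0, -1], [1, 0, 0, 3], [0, 1, 0, -2], [0, 0, 1, 1]].

Note the characteristic polynomial does not split into linear factors over ℚ, so A has no Jordan form over ℚ; the rational canonical form exists over any field.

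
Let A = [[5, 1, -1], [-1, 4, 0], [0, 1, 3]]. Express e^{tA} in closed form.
A has Jordan form J = [[4, 1, 0], [0, 4, 1], [0, 0, 4]] with A = PJP^{-1}, so e^{tA} = P e^{tJ} P^{-1}.

For a Jordan block J_k(λ), e^{tJ_k(λ)} = e^{λt} · (I + tN + t^2 N^2/2! + ... + t^{k-1} N^{k-1}/(k-1)!) where N is the nilpotent superdiagonal part.

Assembling the blocks and conjugating back gives the entries of e^{tA} as shown above.

e^{tA} = [[(t + 1)*e^{4*t}, t*e^{4*t}, -t*e^{4*t}], [t*(-t - 2)*e^{4*t}/2, (2 - t^2)*e^{4*t}/2, t^2*e^{4*t}/2], [-t^2*e^{4*t}/2, t*(2 - t)*e^{4*t}/2, (t^2/2 - t + 1)*e^{4*t}]]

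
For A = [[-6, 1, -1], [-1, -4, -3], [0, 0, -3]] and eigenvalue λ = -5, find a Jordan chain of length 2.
We seek v_1 ∈ ker((A + 5I)^2) \ ker(A + 5I), then set v_{i+1} = (A + 5I) v_i.

One such chain is v_1 = [[1, 2, 0]]^T, v_2 = [[1, 1, 0]]^T. Check: (A + 5I) v_2 = [[0, 0, 0]]^T = 0.

v_1 = [[1, 2, 0]]^T, v_2 = [[1, 1, 0]]^T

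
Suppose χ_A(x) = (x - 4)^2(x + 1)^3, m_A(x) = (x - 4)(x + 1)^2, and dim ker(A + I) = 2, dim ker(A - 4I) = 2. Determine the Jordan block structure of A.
λ = -1: algebraic multiplicity 3 (exponent in χ_A), largest block size 2 (exponent in m_A), 2 blocks (geometric multiplicity). These force block sizes [2, 1].
λ = 4: algebraic multiplicity 2 (exponent in χ_A), largest block size 1 (exponent in m_A), 2 blocks (geometric multiplicity). These force block sizes [1, 1].

Jordan blocks: (-1, 2), (-1, 1), (4, 1), (4, 1)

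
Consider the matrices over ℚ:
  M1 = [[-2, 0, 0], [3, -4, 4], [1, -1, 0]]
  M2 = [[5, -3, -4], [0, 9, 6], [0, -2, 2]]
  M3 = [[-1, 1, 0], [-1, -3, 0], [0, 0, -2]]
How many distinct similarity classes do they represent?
3 classes: {M1}, {M2}, {M3}

Characteristic polynomials: χ_{M1} = (x + 2)^3, χ_{M2} = (x - 6)(x - 5)^2, χ_{M3} = (x + 2)^3.

{M1}: invariant factors (x + 2)^3.

{M2}: invariant factors (x - 6)(x - 5)^2.

{M3}: invariant factors x + 2, (x + 2)^2.

Matrices are similar if and only if their invariant-factor lists agree; the partition into similarity classes is {M1}, {M2}, {M3}.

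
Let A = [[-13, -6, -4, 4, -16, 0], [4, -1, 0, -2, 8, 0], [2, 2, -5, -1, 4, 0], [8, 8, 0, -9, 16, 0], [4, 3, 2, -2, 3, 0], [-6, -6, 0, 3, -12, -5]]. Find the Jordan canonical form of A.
J = [[-5, 1, 0, 0, 0, 0], [0, -5, 0, 0, 0, 0], [0, 0, -5, 1, 0, 0], [0, 0, 0, -5, 0, 0], [0, 0, 0, 0, -5, 0], [0, 0, 0, 0, 0, -5]]

The characteristic polynomial is det(xI - A) = (x + 5)^6, so the eigenvalues are -5 (algebraic multiplicity 6).

For λ = -5: rank(A + 5I) = 2, rank((A + 5I)^2) = 0. The eigenspace has dimension 6 - 2 = 4, so there are 4 Jordan blocks; the rank sequence gives block sizes [2, 2, 1, 1].

Assembling the blocks gives the Jordan form J above.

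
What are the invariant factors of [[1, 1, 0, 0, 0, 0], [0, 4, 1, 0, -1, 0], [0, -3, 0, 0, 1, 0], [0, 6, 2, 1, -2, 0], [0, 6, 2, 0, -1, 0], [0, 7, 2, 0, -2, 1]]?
The Jordan structure of A has elementary divisors (x - 1)^3, (x - 1), (x - 1), (x - 1). Arranging the block sizes at each eigenvalue in decreasing order and taking row products gives the invariant factors.

Invariant factors (smallest first, each dividing the next): x - 1, x - 1, x - 1, (x - 1)^3.

Check: the last factor (x - 1)^3 is the minimal polynomial, and the product (x - 1)^6 is the characteristic polynomial.

x - 1, x - 1, x - 1, (x - 1)^3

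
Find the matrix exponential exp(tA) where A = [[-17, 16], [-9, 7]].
A has Jordan form J = [[-5, 1], [0, -5]] with A = PJP^{-1}, so e^{tA} = P e^{tJ} P^{-1}.

For a Jordan block J_k(λ), e^{tJ_k(λ)} = e^{λt} · (I + tN + t^2 N^2/2! + ... + t^{k-1} N^{k-1}/(k-1)!) where N is the nilpotent superdiagonal part.

Assembling the blocks and conjugating back gives the entries of e^{tA} as shown above.

e^{tA} = [[(1 - 12*t)*e^{-5*t}, 16*t*e^{-5*t}], [-9*t*e^{-5*t}, (12*t + 1)*e^{-5*t}]]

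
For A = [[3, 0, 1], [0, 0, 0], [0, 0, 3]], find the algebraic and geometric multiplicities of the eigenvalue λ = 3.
algebraic multiplicity 2, geometric multiplicity 1

The characteristic polynomial is x(x - 3)^2, so the factor x - 3 appears with exponent 2: the algebraic multiplicity is 2.

rank(A - 3I) = 2, so the eigenspace has dimension 3 - 2 = 1: the geometric multiplicity is 1.

Since 1 < 2, A is not diagonalizable.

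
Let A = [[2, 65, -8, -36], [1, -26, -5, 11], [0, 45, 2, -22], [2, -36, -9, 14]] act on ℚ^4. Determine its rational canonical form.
The invariant factors of A (the non-unit diagonal entries of the Smith normal form of xI - A over ℚ[x]) are (x + 3)(x + 4)(x^2 + x + 3), each dividing the next. The characteristic polynomial is their product, (x + 3)(x + 4)(x^2 + x + 3).

The rational canonical form is the block-diagonal matrix of companion matrices C(f_i):
R = [[0, 0, 0, -36], [1, 0, 0, -33], [0, 1, 0, -22], [0, 0, 1, -8]].

Note the characteristic polynomial does not split into linear factors over ℚ, so A has no Jordan form over ℚ; the rational canonical form exists over any field.

R = [[0, 0, 0, -36], [1, 0, 0, -33], [0, 1, 0, -22], [0, 0, 1, -8]]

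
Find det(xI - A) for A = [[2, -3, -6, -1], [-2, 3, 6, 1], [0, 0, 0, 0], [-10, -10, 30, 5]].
xI - A = [[x - 2, 3, 6, 1], [2, x - 3, -6, -1], [0, 0, x, 0], [10, 10, -30, x - 5]].

Expanding det(xI - A) along the first row:
det(xI - A) = + (x - 2)·det([[x - 3, -6, -1], [0, x, 0], [10, -30, x - 5]]) - (3)·det([[2, -6, -1], [0, x, 0], [10, -30, x - 5]]) + (6)·det([[2, x - 3, -1], [0, 0, 0], [10, 10, x - 5]]) - (1)·det([[2, x - 3, -6], [0, 0, x], [10, 10, -30]]).

Evaluating gives χ_A(x) = x^4 - 10x^3 + 25x^2 = x^2(x - 5)^2.

χ_A(x) = x^2(x - 5)^2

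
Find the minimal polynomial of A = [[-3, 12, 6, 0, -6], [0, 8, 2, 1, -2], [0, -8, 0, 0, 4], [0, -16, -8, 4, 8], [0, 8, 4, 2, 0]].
The characteristic polynomial factors as x(x - 4)^3(x + 3). The minimal polynomial is ∏(x - λ)^{k_λ} where k_λ is the size of the largest Jordan block at λ.

For λ = -3: rank(A + 3I) = 4, and the largest Jordan block has size 1 (the smallest k with rank((A + 3I)^k) = rank((A + 3I)^(k+1))).
For λ = 0: rank(A) = 4, and the largest Jordan block has size 1 (the smallest k with rank(A^k) = rank(A^(k+1))).
For λ = 4: rank(A - 4I) = 3, and the largest Jordan block has size 2 (the smallest k with rank((A - 4I)^k) = rank((A - 4I)^(k+1))).

So m_A(x) = x(x - 4)^2(x + 3).

m_A(x) = x(x - 4)^2(x + 3)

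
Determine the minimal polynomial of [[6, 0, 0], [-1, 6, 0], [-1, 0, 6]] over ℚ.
The characteristic polynomial factors as (x - 6)^3. The minimal polynomial is ∏(x - λ)^{k_λ} where k_λ is the size of the largest Jordan block at λ.

For λ = 6: rank(A - 6I) = 1, and the largest Jordan block has size 2 (the smallest k with rank((A - 6I)^k) = rank((A - 6I)^(k+1))).

So m_A(x) = (x - 6)^2.

m_A(x) = (x - 6)^2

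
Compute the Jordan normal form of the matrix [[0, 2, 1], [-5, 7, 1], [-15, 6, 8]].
J = [[5, 1, 0], [0, 5, 0], [0, 0, 5]]

The characteristic polynomial is det(xI - A) = (x - 5)^3, so the eigenvalues are 5 (algebraic multiplicity 3).

For λ = 5: rank(A - 5I) = 1, rank((A - 5I)^2) = 0. The eigenspace has dimension 3 - 1 = 2, so there are 2 Jordan blocks; the rank sequence gives block sizes [2, 1].

Assembling the blocks gives the Jordan form J above.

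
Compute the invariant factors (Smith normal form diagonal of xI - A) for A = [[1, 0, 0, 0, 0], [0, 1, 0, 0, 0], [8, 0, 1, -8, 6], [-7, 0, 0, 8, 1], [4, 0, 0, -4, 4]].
x - 1, x - 1, (x - 6)^2(x - 1)

The Jordan structure of A has elementary divisors (x - 1), (x - 1), (x - 1), (x - 6)^2. Arranging the block sizes at each eigenvalue in decreasing order and taking row products gives the invariant factors.

Invariant factors (smallest first, each dividing the next): x - 1, x - 1, (x - 6)^2(x - 1).

Check: the last factor (x - 6)^2(x - 1) is the minimal polynomial, and the product (x - 6)^2(x - 1)^3 is the characteristic polynomial.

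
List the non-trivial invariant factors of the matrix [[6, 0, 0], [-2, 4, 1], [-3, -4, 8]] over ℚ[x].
The Jordan structure of A has elementary divisors (x - 6)^3. Arranging the block sizes at each eigenvalue in decreasing order and taking row products gives the invariant factors.

Invariant factors (smallest first, each dividing the next): (x - 6)^3.

Check: the last factor (x - 6)^3 is the minimal polynomial, and the product (x - 6)^3 is the characteristic polynomial.

(x - 6)^3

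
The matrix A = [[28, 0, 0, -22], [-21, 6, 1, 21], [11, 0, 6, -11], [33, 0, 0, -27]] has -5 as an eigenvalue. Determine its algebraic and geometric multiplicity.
algebraic multiplicity 1, geometric multiplicity 1

The characteristic polynomial is (x - 6)^3(x + 5), so the factor x + 5 appears with exponent 1: the algebraic multiplicity is 1.

rank(A + 5I) = 3, so the eigenspace has dimension 4 - 3 = 1: the geometric multiplicity is 1.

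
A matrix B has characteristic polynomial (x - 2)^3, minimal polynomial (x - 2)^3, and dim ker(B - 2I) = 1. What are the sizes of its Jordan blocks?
λ = 2: algebraic multiplicity 3 (exponent in χ_B), largest block size 3 (exponent in m_B), 1 block (geometric multiplicity). This forces block sizes [3].

Jordan blocks: (2, 3)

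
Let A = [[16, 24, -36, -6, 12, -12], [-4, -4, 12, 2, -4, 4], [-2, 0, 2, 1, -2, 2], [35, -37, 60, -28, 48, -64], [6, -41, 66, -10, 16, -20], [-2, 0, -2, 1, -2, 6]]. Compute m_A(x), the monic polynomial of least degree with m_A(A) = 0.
The characteristic polynomial factors as (x - 4)^4(x + 4)^2. The minimal polynomial is ∏(x - λ)^{k_λ} where k_λ is the size of the largest Jordan block at λ.

For λ = -4: rank(A + 4I) = 5, and the largest Jordan block has size 2 (the smallest k with rank((A + 4I)^k) = rank((A + 4I)^(k+1))).
For λ = 4: rank(A - 4I) = 4, and the largest Jordan block has size 3 (the smallest k with rank((A - 4I)^k) = rank((A - 4I)^(k+1))).

So m_A(x) = (x - 4)^3(x + 4)^2.

m_A(x) = (x - 4)^3(x + 4)^2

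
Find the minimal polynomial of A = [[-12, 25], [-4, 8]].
m_A(x) = (x + 2)^2

The characteristic polynomial factors as (x + 2)^2. The minimal polynomial is ∏(x - λ)^{k_λ} where k_λ is the size of the largest Jordan block at λ.

For λ = -2: rank(A + 2I) = 1, and the largest Jordan block has size 2 (the smallest k with rank((A + 2I)^k) = rank((A + 2I)^(k+1))).

So m_A(x) = (x + 2)^2.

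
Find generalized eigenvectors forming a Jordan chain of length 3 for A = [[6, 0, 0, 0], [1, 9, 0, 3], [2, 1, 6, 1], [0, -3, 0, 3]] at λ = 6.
We seek v_1 ∈ ker((A - 6I)^3) \ ker((A - 6I)^2), then set v_{i+1} = (A - 6I) v_i.

One such chain is v_1 = [[1, 1, 0, -1]]^T, v_2 = [[0, 1, 2, 0]]^T, v_3 = [[0, 3, 1, -3]]^T. Check: (A - 6I) v_3 = [[0, 0, 0, 0]]^T = 0.

v_1 = [[1, 1, 0, -1]]^T, v_2 = [[0, 1, 2, 0]]^T, v_3 = [[0, 3, 1, -3]]^T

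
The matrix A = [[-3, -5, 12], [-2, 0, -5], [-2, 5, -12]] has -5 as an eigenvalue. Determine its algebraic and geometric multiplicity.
algebraic multiplicity 3, geometric multiplicity 1

The characteristic polynomial is (x + 5)^3, so the factor x + 5 appears with exponent 3: the algebraic multiplicity is 3.

rank(A + 5I) = 2, so the eigenspace has dimension 3 - 2 = 1: the geometric multiplicity is 1.

Since 1 < 3, A is not diagonalizable.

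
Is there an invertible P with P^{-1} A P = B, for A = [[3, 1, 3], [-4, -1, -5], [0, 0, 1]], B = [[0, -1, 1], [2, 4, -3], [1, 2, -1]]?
Yes.

Two matrices over a field are similar if and only if they have the same invariant factors.

Both A and B have characteristic polynomial (x - 1)^3 and minimal polynomial (x - 1)^3. Computing further, both have invariant factors (x - 1)^3. Hence A and B are similar.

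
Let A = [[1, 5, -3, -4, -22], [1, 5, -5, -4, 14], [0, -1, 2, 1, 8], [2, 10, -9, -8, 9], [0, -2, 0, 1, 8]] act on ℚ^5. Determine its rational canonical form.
The invariant factors of A (the non-unit diagonal entries of the Smith normal form of xI - A over ℚ[x]) are (x - 2)(x^2 - 3x - 1)^2, each dividing the next. The characteristic polynomial is their product, (x - 2)(x^2 - 3x - 1)^2.

The rational canonical form is the block-diagonal matrix of companion matrices C(f_i):
R = [[0, 0, 0, 0, 2], [1, 0, 0, 0, 11], [0, 1, 0, 0, 8], [0, 0, 1, 0, -19], [0, 0, 0, 1, 8]].

Note the characteristic polynomial does not split into linear factors over ℚ, so A has no Jordan form over ℚ; the rational canonical form exists over any field.

R = [[0, 0, 0, 0, 2], [1, 0, 0, 0, 11], [0, 1, 0, 0, 8], [0, 0, 1, 0, -19], [0, 0, 0, 1, 8]]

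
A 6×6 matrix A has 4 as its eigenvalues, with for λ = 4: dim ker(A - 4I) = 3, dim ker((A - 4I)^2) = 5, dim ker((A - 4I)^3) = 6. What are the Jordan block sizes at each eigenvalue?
λ = 4: successive nullity increments [3, 2, 1] count blocks of size ≥ k; block sizes are [3, 2, 1].

Jordan blocks: (4, 3), (4, 2), (4, 1)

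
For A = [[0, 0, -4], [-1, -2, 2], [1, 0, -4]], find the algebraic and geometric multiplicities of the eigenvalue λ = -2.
The characteristic polynomial is (x + 2)^3, so the factor x + 2 appears with exponent 3: the algebraic multiplicity is 3.

rank(A + 2I) = 1, so the eigenspace has dimension 3 - 1 = 2: the geometric multiplicity is 2.

Since 2 < 3, A is not diagonalizable.

algebraic multiplicity 3, geometric multiplicity 2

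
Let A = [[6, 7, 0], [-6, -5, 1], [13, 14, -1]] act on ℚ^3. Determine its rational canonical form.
R = [[0, 0, -5], [1, 0, 3], [0, 1, 0]]

The invariant factors of A (the non-unit diagonal entries of the Smith normal form of xI - A over ℚ[x]) are x^3 - 3x + 5, each dividing the next. The characteristic polynomial is their product, x^3 - 3x + 5.

The rational canonical form is the block-diagonal matrix of companion matrices C(f_i):
R = [[0, 0, -5], [1, 0, 3], [0, 1, 0]].

Note the characteristic polynomial does not split into linear factors over ℚ, so A has no Jordan form over ℚ; the rational canonical form exists over any field.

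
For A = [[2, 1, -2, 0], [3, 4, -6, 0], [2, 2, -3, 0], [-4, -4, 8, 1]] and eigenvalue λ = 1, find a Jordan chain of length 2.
v_1 = [[0, -3, -2, 0]]^T, v_2 = [[1, 3, 2, -4]]^T

We seek v_1 ∈ ker((A - I)^2) \ ker(A - I), then set v_{i+1} = (A - I) v_i.

One such chain is v_1 = [[0, -3, -2, 0]]^T, v_2 = [[1, 3, 2, -4]]^T. Check: (A - I) v_2 = [[0, 0, 0, 0]]^T = 0.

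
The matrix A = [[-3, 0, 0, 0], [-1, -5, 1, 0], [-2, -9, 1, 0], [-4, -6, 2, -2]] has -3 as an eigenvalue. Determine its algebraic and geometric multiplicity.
algebraic multiplicity 1, geometric multiplicity 1

The characteristic polynomial is (x + 2)^3(x + 3), so the factor x + 3 appears with exponent 1: the algebraic multiplicity is 1.

rank(A + 3I) = 3, so the eigenspace has dimension 4 - 3 = 1: the geometric multiplicity is 1.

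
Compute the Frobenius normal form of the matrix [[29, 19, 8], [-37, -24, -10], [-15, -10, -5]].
R = [[0, 0, -5], [1, 0, -2], [0, 1, 0]]

The invariant factors of A (the non-unit diagonal entries of the Smith normal form of xI - A over ℚ[x]) are x^3 + 2x + 5, each dividing the next. The characteristic polynomial is their product, x^3 + 2x + 5.

The rational canonical form is the block-diagonal matrix of companion matrices C(f_i):
R = [[0, 0, -5], [1, 0, -2], [0, 1, 0]].

Note the characteristic polynomial does not split into linear factors over ℚ, so A has no Jordan form over ℚ; the rational canonical form exists over any field.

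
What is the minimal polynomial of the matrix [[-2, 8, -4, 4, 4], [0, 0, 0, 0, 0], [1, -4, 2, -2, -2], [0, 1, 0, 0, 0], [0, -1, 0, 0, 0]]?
The characteristic polynomial factors as x^5. The minimal polynomial is ∏(x - λ)^{k_λ} where k_λ is the size of the largest Jordan block at λ.

For λ = 0: rank(A) = 2, and the largest Jordan block has size 2 (the smallest k with rank(A^k) = rank(A^(k+1))).

So m_A(x) = x^2.

m_A(x) = x^2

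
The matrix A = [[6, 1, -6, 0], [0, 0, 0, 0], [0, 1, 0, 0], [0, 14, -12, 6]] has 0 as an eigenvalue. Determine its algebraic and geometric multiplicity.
algebraic multiplicity 2, geometric multiplicity 1

The characteristic polynomial is x^2(x - 6)^2, so the factor x appears with exponent 2: the algebraic multiplicity is 2.

rank(A) = 3, so the eigenspace has dimension 4 - 3 = 1: the geometric multiplicity is 1.

Since 1 < 2, A is not diagonalizable.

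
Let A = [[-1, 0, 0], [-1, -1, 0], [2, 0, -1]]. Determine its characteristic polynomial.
xI - A = [[x + 1, 0, 0], [1, x + 1, 0], [-2, 0, x + 1]].

Expanding det(xI - A) along the first row:
det(xI - A) = + (x + 1)·det([[x + 1, 0], [0, x + 1]]) - (0)·det([[1, 0], [-2, x + 1]]) + (0)·det([[1, x + 1], [-2, 0]]).

Evaluating gives χ_A(x) = x^3 + 3x^2 + 3x + 1 = (x + 1)^3.

χ_A(x) = (x + 1)^3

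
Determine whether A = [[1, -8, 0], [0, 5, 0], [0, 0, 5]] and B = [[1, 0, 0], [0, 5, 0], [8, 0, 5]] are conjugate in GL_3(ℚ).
Two matrices over a field are similar if and only if they have the same invariant factors.

Both A and B have characteristic polynomial (x - 5)^2(x - 1) and minimal polynomial (x - 5)(x - 1). Computing further, both have invariant factors x - 5, (x - 5)(x - 1). Hence A and B are similar.

Yes.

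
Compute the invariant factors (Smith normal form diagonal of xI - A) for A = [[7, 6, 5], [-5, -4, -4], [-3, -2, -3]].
x^3

The Jordan structure of A has elementary divisors x^3. Arranging the block sizes at each eigenvalue in decreasing order and taking row products gives the invariant factors.

Invariant factors (smallest first, each dividing the next): x^3.

Check: the last factor x^3 is the minimal polynomial, and the product x^3 is the characteristic polynomial.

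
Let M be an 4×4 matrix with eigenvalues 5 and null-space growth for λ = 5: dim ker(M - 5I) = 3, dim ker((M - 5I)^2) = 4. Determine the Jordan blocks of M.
λ = 5: successive nullity increments [3, 1] count blocks of size ≥ k; block sizes are [2, 1, 1].

Jordan blocks: (5, 2), (5, 1), (5, 1)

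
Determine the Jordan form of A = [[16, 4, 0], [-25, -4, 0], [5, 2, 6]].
J = [[6, 1, 0], [0, 6, 0], [0, 0, 6]]

The characteristic polynomial is det(xI - A) = (x - 6)^3, so the eigenvalues are 6 (algebraic multiplicity 3).

For λ = 6: rank(A - 6I) = 1, rank((A - 6I)^2) = 0. The eigenspace has dimension 3 - 1 = 2, so there are 2 Jordan blocks; the rank sequence gives block sizes [2, 1].

Assembling the blocks gives the Jordan form J above.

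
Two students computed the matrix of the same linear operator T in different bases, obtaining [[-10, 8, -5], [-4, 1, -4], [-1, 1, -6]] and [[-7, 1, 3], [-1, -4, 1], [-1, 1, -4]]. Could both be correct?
Two matrices over a field are similar if and only if they have the same invariant factors.

Both A and B have characteristic polynomial (x + 5)^3 and minimal polynomial (x + 5)^3. Computing further, both have invariant factors (x + 5)^3. Hence A and B are similar.

Yes.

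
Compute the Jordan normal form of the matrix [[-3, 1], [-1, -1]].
J = [[-2, 1], [0, -2]]

The characteristic polynomial is det(xI - A) = (x + 2)^2, so the eigenvalues are -2 (algebraic multiplicity 2).

For λ = -2: rank(A + 2I) = 1, rank((A + 2I)^2) = 0. The eigenspace has dimension 2 - 1 = 1, so there is 1 Jordan block; the rank sequence gives block sizes [2].

Assembling the blocks gives the Jordan form J above.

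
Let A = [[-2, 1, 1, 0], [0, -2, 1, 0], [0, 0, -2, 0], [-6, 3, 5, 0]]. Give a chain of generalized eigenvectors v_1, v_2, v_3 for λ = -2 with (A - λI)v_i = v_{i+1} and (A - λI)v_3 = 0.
We seek v_1 ∈ ker((A + 2I)^3) \ ker((A + 2I)^2), then set v_{i+1} = (A + 2I) v_i.

One such chain is v_1 = [[0, -1, 1, -1]]^T, v_2 = [[0, 1, 0, 0]]^T, v_3 = [[1, 0, 0, 3]]^T. Check: (A + 2I) v_3 = [[0, 0, 0, 0]]^T = 0.

v_1 = [[0, -1, 1, -1]]^T, v_2 = [[0, 1, 0, 0]]^T, v_3 = [[1, 0, 0, 3]]^T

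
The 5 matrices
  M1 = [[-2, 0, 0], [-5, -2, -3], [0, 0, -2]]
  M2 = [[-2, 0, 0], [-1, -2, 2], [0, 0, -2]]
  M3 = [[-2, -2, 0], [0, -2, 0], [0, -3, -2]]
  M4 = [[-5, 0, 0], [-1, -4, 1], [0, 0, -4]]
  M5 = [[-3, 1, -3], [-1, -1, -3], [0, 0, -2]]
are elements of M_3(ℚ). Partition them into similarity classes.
2 classes: {M1, M2, M3, M5}, {M4}

Characteristic polynomials: χ_{M1} = (x + 2)^3, χ_{M2} = (x + 2)^3, χ_{M3} = (x + 2)^3, χ_{M4} = (x + 4)^2(x + 5), χ_{M5} = (x + 2)^3.

{M1, M2, M3, M5}: invariant factors x + 2, (x + 2)^2.

{M4}: invariant factors (x + 4)^2(x + 5).

Matrices are similar if and only if their invariant-factor lists agree; the partition into similarity classes is {M1, M2, M3, M5}, {M4}.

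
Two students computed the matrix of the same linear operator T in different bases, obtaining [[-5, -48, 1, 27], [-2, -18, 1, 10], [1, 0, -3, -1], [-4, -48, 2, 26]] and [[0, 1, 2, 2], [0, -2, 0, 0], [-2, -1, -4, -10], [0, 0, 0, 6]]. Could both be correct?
Both have characteristic polynomial (x - 6)(x + 2)^3, but the minimal polynomial of A is (x - 6)(x + 2)^3 while the minimal polynomial of B is (x - 6)(x + 2)^2. The minimal polynomial is a similarity invariant, so A and B are not similar.

No.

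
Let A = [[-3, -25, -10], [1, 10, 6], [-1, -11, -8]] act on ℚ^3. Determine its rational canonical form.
The invariant factors of A (the non-unit diagonal entries of the Smith normal form of xI - A over ℚ[x]) are (x - 2)(x^2 + 3x + 1), each dividing the next. The characteristic polynomial is their product, (x - 2)(x^2 + 3x + 1).

The rational canonical form is the block-diagonal matrix of companion matrices C(f_i):
R = [[0, 0, 2], [1, 0, 5], [0, 1, -1]].

Note the characteristic polynomial does not split into linear factors over ℚ, so A has no Jordan form over ℚ; the rational canonical form exists over any field.

R = [[0, 0, 2], [1, 0, 5], [0, 1, -1]]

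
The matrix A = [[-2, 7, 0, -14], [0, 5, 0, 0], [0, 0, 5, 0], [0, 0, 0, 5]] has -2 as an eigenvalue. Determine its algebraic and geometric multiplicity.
algebraic multiplicity 1, geometric multiplicity 1

The characteristic polynomial is (x - 5)^3(x + 2), so the factor x + 2 appears with exponent 1: the algebraic multiplicity is 1.

rank(A + 2I) = 3, so the eigenspace has dimension 4 - 3 = 1: the geometric multiplicity is 1.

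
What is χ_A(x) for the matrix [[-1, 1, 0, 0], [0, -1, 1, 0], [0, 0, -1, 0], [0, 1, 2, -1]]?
χ_A(x) = (x + 1)^4

xI - A = [[x + 1, -1, 0, 0], [0, x + 1, -1, 0], [0, 0, x + 1, 0], [0, -1, -2, x + 1]].

Expanding det(xI - A) along the first row:
det(xI - A) = + (x + 1)·det([[x + 1, -1, 0], [0, x + 1, 0], [-1, -2, x + 1]]) - (-1)·det([[0, -1, 0], [0, x + 1, 0], [0, -2, x + 1]]) + (0)·det([[0, x + 1, 0], [0, 0, 0], [0, -1, x + 1]]) - (0)·det([[0, x + 1, -1], [0, 0, x + 1], [0, -1, -2]]).

Evaluating gives χ_A(x) = x^4 + 4x^3 + 6x^2 + 4x + 1 = (x + 1)^4.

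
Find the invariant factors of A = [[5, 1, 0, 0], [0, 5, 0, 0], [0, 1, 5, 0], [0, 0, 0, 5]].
The Jordan structure of A has elementary divisors (x - 5)^2, (x - 5), (x - 5). Arranging the block sizes at each eigenvalue in decreasing order and taking row products gives the invariant factors.

Invariant factors (smallest first, each dividing the next): x - 5, x - 5, (x - 5)^2.

Check: the last factor (x - 5)^2 is the minimal polynomial, and the product (x - 5)^4 is the characteristic polynomial.

x - 5, x - 5, (x - 5)^2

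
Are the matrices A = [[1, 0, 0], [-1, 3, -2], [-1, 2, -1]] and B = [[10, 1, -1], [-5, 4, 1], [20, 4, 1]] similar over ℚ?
trace(A) = 3 but trace(B) = 15. The trace is a similarity invariant, so A and B are not similar.

No.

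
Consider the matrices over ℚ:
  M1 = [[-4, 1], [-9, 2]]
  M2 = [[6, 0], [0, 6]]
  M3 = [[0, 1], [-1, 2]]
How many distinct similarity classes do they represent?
Characteristic polynomials: χ_{M1} = (x + 1)^2, χ_{M2} = (x - 6)^2, χ_{M3} = (x - 1)^2.

{M1}: invariant factors (x + 1)^2.

{M2}: invariant factors x - 6, x - 6.

{M3}: invariant factors (x - 1)^2.

Matrices are similar if and only if their invariant-factor lists agree; the partition into similarity classes is {M1}, {M2}, {M3}.

3 classes: {M1}, {M2}, {M3}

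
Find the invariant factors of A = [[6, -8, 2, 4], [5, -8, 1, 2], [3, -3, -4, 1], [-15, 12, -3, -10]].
x + 4, (x + 4)^3

The Jordan structure of A has elementary divisors (x + 4)^3, (x + 4). Arranging the block sizes at each eigenvalue in decreasing order and taking row products gives the invariant factors.

Invariant factors (smallest first, each dividing the next): x + 4, (x + 4)^3.

Check: the last factor (x + 4)^3 is the minimal polynomial, and the product (x + 4)^4 is the characteristic polynomial.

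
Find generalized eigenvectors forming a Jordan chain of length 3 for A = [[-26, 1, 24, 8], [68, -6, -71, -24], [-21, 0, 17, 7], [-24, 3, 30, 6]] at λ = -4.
v_1 = [[1, -1, 1, 0]]^T, v_2 = [[1, -1, 0, 3]]^T, v_3 = [[1, -2, 0, 3]]^T

We seek v_1 ∈ ker((A + 4I)^3) \ ker((A + 4I)^2), then set v_{i+1} = (A + 4I) v_i.

One such chain is v_1 = [[1, -1, 1, 0]]^T, v_2 = [[1, -1, 0, 3]]^T, v_3 = [[1, -2, 0, 3]]^T. Check: (A + 4I) v_3 = [[0, 0, 0, 0]]^T = 0.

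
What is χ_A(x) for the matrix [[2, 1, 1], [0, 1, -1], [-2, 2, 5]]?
xI - A = [[x - 2, -1, -1], [0, x - 1, 1], [2, -2, x - 5]].

Expanding det(xI - A) along the first row:
det(xI - A) = + (x - 2)·det([[x - 1, 1], [-2, x - 5]]) - (-1)·det([[0, 1], [2, x - 5]]) + (-1)·det([[0, x - 1], [2, -2]]).

Evaluating gives χ_A(x) = x^3 - 8x^2 + 21x - 18 = (x - 3)^2(x - 2).

χ_A(x) = (x - 3)^2(x - 2)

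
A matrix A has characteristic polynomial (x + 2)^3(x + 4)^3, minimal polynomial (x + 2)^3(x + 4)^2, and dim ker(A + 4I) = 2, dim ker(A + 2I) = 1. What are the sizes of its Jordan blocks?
λ = -4: algebraic multiplicity 3 (exponent in χ_A), largest block size 2 (exponent in m_A), 2 blocks (geometric multiplicity). These force block sizes [2, 1].
λ = -2: algebraic multiplicity 3 (exponent in χ_A), largest block size 3 (exponent in m_A), 1 block (geometric multiplicity). This forces block sizes [3].

Jordan blocks: (-4, 2), (-4, 1), (-2, 3)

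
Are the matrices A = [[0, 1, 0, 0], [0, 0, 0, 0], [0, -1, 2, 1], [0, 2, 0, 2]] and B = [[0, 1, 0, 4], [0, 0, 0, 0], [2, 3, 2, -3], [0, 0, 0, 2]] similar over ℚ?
Two matrices over a field are similar if and only if they have the same invariant factors.

Both A and B have characteristic polynomial x^2(x - 2)^2 and minimal polynomial x^2(x - 2)^2. Computing further, both have invariant factors x^2(x - 2)^2. Hence A and B are similar.

Yes.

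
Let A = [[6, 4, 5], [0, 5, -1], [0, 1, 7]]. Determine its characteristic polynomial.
xI - A = [[x - 6, -4, -5], [0, x - 5, 1], [0, -1, x - 7]].

Expanding det(xI - A) along the first row:
det(xI - A) = + (x - 6)·det([[x - 5, 1], [-1, x - 7]]) - (-4)·det([[0, 1], [0, x - 7]]) + (-5)·det([[0, x - 5], [0, -1]]).

Evaluating gives χ_A(x) = x^3 - 18x^2 + 108x - 216 = (x - 6)^3.

χ_A(x) = (x - 6)^3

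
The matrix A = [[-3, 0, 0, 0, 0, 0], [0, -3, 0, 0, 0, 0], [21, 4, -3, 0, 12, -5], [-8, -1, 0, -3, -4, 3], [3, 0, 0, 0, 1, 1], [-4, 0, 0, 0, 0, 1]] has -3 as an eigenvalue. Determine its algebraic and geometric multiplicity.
The characteristic polynomial is (x - 1)^2(x + 3)^4, so the factor x + 3 appears with exponent 4: the algebraic multiplicity is 4.

rank(A + 3I) = 3, so the eigenspace has dimension 6 - 3 = 3: the geometric multiplicity is 3.

Since 3 < 4, A is not diagonalizable.

algebraic multiplicity 4, geometric multiplicity 3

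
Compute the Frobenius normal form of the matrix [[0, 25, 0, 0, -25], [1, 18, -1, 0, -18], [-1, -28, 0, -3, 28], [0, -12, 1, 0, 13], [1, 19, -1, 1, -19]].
The invariant factors of A (the non-unit diagonal entries of the Smith normal form of xI - A over ℚ[x]) are (x + 1)(x^2 - 5)^2, each dividing the next. The characteristic polynomial is their product, (x + 1)(x^2 - 5)^2.

The rational canonical form is the block-diagonal matrix of companion matrices C(f_i):
R = [[0, 0, 0, 0, -25], [1, 0, 0, 0, -25], [0, 1, 0, 0, 10], [0, 0, 1, 0, 10], [0, 0, 0, 1, -1]].

Note the characteristic polynomial does not split into linear factors over ℚ, so A has no Jordan form over ℚ; the rational canonical form exists over any field.

R = [[0, 0, 0, 0, -25], [1, 0, 0, 0, -25], [0, 1, 0, 0, 10], [0, 0, 1, 0, 10], [0, 0, 0, 1, -1]]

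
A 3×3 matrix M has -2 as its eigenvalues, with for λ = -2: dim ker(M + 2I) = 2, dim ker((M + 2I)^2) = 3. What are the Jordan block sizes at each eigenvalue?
Jordan blocks: (-2, 2), (-2, 1)

λ = -2: successive nullity increments [2, 1] count blocks of size ≥ k; block sizes are [2, 1].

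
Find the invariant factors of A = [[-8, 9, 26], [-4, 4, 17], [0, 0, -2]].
The Jordan structure of A has elementary divisors (x + 2)^3. Arranging the block sizes at each eigenvalue in decreasing order and taking row products gives the invariant factors.

Invariant factors (smallest first, each dividing the next): (x + 2)^3.

Check: the last factor (x + 2)^3 is the minimal polynomial, and the product (x + 2)^3 is the characteristic polynomial.

(x + 2)^3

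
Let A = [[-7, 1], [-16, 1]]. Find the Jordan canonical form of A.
The characteristic polynomial is det(xI - A) = (x + 3)^2, so the eigenvalues are -3 (algebraic multiplicity 2).

For λ = -3: rank(A + 3I) = 1, rank((A + 3I)^2) = 0. The eigenspace has dimension 2 - 1 = 1, so there is 1 Jordan block; the rank sequence gives block sizes [2].

Assembling the blocks gives the Jordan form J above.

J = [[-3, 1], [0, -3]]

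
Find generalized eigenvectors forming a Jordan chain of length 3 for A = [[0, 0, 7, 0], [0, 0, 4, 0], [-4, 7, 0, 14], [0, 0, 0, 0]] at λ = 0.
We seek v_1 ∈ ker(A^3) \ ker(A^2), then set v_{i+1} = A v_i.

One such chain is v_1 = [[-2, -1, 0, 0]]^T, v_2 = [[0, 0, 1, 0]]^T, v_3 = [[7, 4, 0, 0]]^T. Check: A v_3 = [[0, 0, 0, 0]]^T = 0.

v_1 = [[-2, -1, 0, 0]]^T, v_2 = [[0, 0, 1, 0]]^T, v_3 = [[7, 4, 0, 0]]^T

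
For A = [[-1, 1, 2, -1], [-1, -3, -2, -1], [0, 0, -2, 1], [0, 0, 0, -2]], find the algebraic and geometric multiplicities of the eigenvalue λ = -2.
The characteristic polynomial is (x + 2)^4, so the factor x + 2 appears with exponent 4: the algebraic multiplicity is 4.

rank(A + 2I) = 2, so the eigenspace has dimension 4 - 2 = 2: the geometric multiplicity is 2.

Since 2 < 4, A is not diagonalizable.

algebraic multiplicity 4, geometric multiplicity 2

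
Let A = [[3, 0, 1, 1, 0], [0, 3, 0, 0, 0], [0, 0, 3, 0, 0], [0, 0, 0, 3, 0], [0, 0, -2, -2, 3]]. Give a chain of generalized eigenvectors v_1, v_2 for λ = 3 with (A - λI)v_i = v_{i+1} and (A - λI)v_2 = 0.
v_1 = [[2, -1, -1, 2, -4]]^T, v_2 = [[1, 0, 0, 0, -2]]^T

We seek v_1 ∈ ker((A - 3I)^2) \ ker(A - 3I), then set v_{i+1} = (A - 3I) v_i.

One such chain is v_1 = [[2, -1, -1, 2, -4]]^T, v_2 = [[1, 0, 0, 0, -2]]^T. Check: (A - 3I) v_2 = [[0, 0, 0, 0, 0]]^T = 0.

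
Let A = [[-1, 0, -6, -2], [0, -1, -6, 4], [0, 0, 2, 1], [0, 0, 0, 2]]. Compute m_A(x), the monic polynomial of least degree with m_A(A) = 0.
m_A(x) = (x - 2)^2(x + 1)

The characteristic polynomial factors as (x - 2)^2(x + 1)^2. The minimal polynomial is ∏(x - λ)^{k_λ} where k_λ is the size of the largest Jordan block at λ.

For λ = -1: rank(A + I) = 2, and the largest Jordan block has size 1 (the smallest k with rank((A + I)^k) = rank((A + I)^(k+1))).
For λ = 2: rank(A - 2I) = 3, and the largest Jordan block has size 2 (the smallest k with rank((A - 2I)^k) = rank((A - 2I)^(k+1))).

So m_A(x) = (x - 2)^2(x + 1).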